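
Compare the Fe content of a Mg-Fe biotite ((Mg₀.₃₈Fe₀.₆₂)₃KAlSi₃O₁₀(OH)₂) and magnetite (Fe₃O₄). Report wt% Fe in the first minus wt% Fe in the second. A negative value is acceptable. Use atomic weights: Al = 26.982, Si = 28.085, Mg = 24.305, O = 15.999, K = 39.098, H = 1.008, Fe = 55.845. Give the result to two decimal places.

M((Mg₀.₃₈Fe₀.₆₂)₃KAlSi₃O₁₀(OH)₂) = 475.918 g/mol, so wt% Fe = 103.872/475.918 × 100 = 21.83%.
M(Fe₃O₄) = 231.531 g/mol, so wt% Fe = 167.535/231.531 × 100 = 72.36%.
21.83 − 72.36 = -50.53 pp.

-50.53 percentage points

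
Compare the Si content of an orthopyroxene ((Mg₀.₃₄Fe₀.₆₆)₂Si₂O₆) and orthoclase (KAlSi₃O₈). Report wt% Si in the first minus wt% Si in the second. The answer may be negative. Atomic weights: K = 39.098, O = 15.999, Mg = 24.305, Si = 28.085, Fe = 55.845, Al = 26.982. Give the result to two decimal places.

-7.10 percentage points

M((Mg₀.₃₄Fe₀.₆₆)₂Si₂O₆) = 242.407 g/mol, so wt% Si = 56.170/242.407 × 100 = 23.17%.
M(KAlSi₃O₈) = 278.327 g/mol, so wt% Si = 84.255/278.327 × 100 = 30.27%.
23.17 − 30.27 = -7.10 pp.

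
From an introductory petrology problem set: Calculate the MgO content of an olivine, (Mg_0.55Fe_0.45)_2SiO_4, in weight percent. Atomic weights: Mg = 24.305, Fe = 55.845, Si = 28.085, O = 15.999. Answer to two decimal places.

26.22 wt%

Formula mass = 169.077 g/mol.
1.10 Mg → 1.1000 mol MgO per formula unit; M(MgO) = 40.304, so MgO mass = 44.334 g.
44.334/169.077 × 100 = 26.22 wt%.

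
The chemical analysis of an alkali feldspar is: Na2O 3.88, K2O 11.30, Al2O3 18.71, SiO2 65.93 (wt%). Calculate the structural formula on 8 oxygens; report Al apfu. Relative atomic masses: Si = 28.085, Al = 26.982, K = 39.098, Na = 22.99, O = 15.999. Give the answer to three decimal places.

1.003 Al apfu

Na2O (M=61.979): mol = 0.06260; Na = 0.12520, O = 0.06260.
K2O (M=94.195): mol = 0.11996; K = 0.23992, O = 0.11996.
Al2O3 (M=101.961): mol = 0.18350; Al = 0.36700, O = 0.55050.
SiO2 (M=60.083): mol = 1.09732; Si = 1.09732, O = 2.19464.
ΣO = 2.92770; factor = 8/ΣO = 2.73252.
Al apfu = 0.36700 × 2.73252 = 1.003.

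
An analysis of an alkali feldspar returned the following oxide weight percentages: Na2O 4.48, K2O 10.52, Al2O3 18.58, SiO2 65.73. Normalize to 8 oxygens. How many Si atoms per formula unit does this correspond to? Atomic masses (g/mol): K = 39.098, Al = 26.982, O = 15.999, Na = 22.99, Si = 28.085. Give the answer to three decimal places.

Na2O: 4.48/61.979 = 0.07228 mol → 0.14456 mol Na, 0.07228 mol O.
K2O: 10.52/94.195 = 0.11168 mol → 0.22336 mol K, 0.11168 mol O.
Al2O3: 18.58/101.961 = 0.18223 mol → 0.36446 mol Al, 0.54669 mol O.
SiO2: 65.73/60.083 = 1.09399 mol → 1.09399 mol Si, 2.18798 mol O.
Total oxygen = 2.91863 mol. Normalization factor = 8/2.91863 = 2.74101.
Si per 8 O = 1.09399 × 2.74101 = 2.999.

2.999 Si apfu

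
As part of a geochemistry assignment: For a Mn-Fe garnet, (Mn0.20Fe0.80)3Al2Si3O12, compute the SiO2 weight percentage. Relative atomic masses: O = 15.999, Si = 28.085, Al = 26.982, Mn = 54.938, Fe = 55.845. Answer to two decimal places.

Formula mass = 497.198 g/mol.
3 Si → 3.0000 mol SiO2 per formula unit; M(SiO2) = 60.083, so SiO2 mass = 180.249 g.
180.249/497.198 × 100 = 36.25 wt%.

36.25 wt%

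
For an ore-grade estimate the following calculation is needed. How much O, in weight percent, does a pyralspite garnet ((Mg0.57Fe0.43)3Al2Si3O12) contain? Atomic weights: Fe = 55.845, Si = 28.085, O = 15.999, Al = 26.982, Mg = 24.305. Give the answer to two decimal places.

M((Mg0.57Fe0.43)3Al2Si3O12) = 443.809 g/mol.
O contributes 12 × 15.999 = 191.988 g per mole.
191.988/443.809 = 0.4326 → 43.26%.

43.26 weight percent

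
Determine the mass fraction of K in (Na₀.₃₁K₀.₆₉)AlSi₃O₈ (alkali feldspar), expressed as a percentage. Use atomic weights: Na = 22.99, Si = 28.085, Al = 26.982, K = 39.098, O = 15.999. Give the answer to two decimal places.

9.87 mass %

Formula mass = 0.31×22.99 + 0.69×39.098 + 1×26.982 + 3×28.085 + 8×15.999 = 273.334 g/mol, of which 26.978 g is K.
So K makes up 26.978/273.334 = 0.0987 of the mass, i.e. 9.87%.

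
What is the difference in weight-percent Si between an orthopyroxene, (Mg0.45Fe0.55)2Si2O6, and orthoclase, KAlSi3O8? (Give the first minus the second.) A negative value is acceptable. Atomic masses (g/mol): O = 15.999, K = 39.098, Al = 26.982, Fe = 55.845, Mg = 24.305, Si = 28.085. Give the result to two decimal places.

-6.42 percentage points

M((Mg0.45Fe0.55)2Si2O6) = 235.468 g/mol, so wt% Si = 56.170/235.468 × 100 = 23.85%.
M(KAlSi3O8) = 278.327 g/mol, so wt% Si = 84.255/278.327 × 100 = 30.27%.
23.85 − 30.27 = -6.42 pp.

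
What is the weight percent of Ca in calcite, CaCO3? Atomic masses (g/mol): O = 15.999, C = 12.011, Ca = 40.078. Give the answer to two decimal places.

Formula mass = 1×40.078 + 1×12.011 + 3×15.999 = 100.086 g/mol, of which 40.078 g is Ca.
So Ca makes up 40.078/100.086 = 0.4004 of the mass, i.e. 40.04%.

40.04 weight percent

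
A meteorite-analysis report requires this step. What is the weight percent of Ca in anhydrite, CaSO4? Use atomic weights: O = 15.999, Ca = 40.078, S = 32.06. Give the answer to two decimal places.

29.44 weight percent

M(CaSO4) = 136.134 g/mol.
Ca contributes 1 × 40.078 = 40.078 g per mole.
40.078/136.134 = 0.2944 → 29.44%.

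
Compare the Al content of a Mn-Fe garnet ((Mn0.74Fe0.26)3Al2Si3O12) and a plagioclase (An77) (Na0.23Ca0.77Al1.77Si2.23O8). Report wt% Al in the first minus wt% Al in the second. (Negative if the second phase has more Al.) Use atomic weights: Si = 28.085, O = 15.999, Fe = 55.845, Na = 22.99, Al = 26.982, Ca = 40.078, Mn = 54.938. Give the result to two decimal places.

-6.51 percentage points

Al in (Mn0.74Fe0.26)3Al2Si3O12: molar mass 495.728 g/mol; 2×26.982 = 53.964 g → 10.89 wt%.
Al in Na0.23Ca0.77Al1.77Si2.23O8: molar mass 274.527 g/mol; 1.77×26.982 = 47.758 g → 17.40 wt%.
Difference = 10.89 − 17.40 = -6.51 percentage points.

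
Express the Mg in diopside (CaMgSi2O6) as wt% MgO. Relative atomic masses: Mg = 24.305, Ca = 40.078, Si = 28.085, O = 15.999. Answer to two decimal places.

M(CaMgSi2O6) = 216.547 g/mol; M(MgO) = 40.304 g/mol.
Moles MgO per formula unit = 1 Mg ÷ 1 = 1.0000.
MgO fraction = (1.0000 × 40.304) / 216.547 = 40.304/216.547 = 0.1861.

18.61 wt%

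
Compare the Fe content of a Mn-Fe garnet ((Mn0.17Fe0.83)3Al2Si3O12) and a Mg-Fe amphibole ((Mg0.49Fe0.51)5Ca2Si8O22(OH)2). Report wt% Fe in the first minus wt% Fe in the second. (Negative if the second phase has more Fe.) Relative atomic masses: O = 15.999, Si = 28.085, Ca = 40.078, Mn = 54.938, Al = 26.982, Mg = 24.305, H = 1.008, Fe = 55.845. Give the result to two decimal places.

M((Mn0.17Fe0.83)3Al2Si3O12) = 497.279 g/mol, so wt% Fe = 139.054/497.279 × 100 = 27.96%.
M((Mg0.49Fe0.51)5Ca2Si8O22(OH)2) = 892.780 g/mol, so wt% Fe = 142.405/892.780 × 100 = 15.95%.
27.96 − 15.95 = 12.01 pp.

12.01 percentage points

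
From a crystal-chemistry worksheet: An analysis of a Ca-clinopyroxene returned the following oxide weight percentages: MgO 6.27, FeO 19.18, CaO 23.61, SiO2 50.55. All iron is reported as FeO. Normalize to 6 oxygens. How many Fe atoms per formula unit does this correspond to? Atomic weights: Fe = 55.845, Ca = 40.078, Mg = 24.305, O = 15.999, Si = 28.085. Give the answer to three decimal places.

0.634 Fe apfu

MgO (M=40.304): mol = 0.15557; Mg = 0.15557, O = 0.15557.
FeO (M=71.844): mol = 0.26697; Fe = 0.26697, O = 0.26697.
CaO (M=56.077): mol = 0.42103; Ca = 0.42103, O = 0.42103.
SiO2 (M=60.083): mol = 0.84134; Si = 0.84134, O = 1.68268.
ΣO = 2.52625; factor = 6/ΣO = 2.37506.
Fe apfu = 0.26697 × 2.37506 = 0.634.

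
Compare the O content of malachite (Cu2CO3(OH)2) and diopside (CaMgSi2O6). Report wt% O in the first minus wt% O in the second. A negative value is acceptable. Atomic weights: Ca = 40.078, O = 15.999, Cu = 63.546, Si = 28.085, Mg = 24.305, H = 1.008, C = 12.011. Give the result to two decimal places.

-8.15 percentage points

M(Cu2CO3(OH)2) = 221.114 g/mol, so wt% O = 79.995/221.114 × 100 = 36.18%.
M(CaMgSi2O6) = 216.547 g/mol, so wt% O = 95.994/216.547 × 100 = 44.33%.
36.18 − 44.33 = -8.15 pp.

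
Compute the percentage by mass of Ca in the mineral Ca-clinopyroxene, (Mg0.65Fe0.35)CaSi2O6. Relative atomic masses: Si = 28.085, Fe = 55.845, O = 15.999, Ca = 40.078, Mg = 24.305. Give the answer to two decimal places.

17.61 mass %

M((Mg0.65Fe0.35)CaSi2O6) = 227.586 g/mol.
Ca contributes 1 × 40.078 = 40.078 g per mole.
40.078/227.586 = 0.1761 → 17.61%.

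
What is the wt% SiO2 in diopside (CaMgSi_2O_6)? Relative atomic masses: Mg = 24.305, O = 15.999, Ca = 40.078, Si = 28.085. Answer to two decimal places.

55.49 wt%

Formula mass = 216.547 g/mol.
2 Si → 2.0000 mol SiO2 per formula unit; M(SiO2) = 60.083, so SiO2 mass = 120.166 g.
120.166/216.547 × 100 = 55.49 wt%.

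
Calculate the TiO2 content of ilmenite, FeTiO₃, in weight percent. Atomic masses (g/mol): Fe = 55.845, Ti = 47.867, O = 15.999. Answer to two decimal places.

Molar mass of FeTiO₃ = 1×55.845 + 1×47.867 + 3×15.999 = 151.709 g/mol.
Each formula unit contains 1 Ti, equivalent to 1/1 = 1.0000 mol TiO2.
M(TiO2) = 1×47.867 + 2×15.999 = 79.865 g/mol.
Mass of TiO2 per formula unit = 1.0000 × 79.865 = 79.865 g.
TiO2 wt% = 79.865 / 151.709 × 100 = 52.64%.

52.64 wt%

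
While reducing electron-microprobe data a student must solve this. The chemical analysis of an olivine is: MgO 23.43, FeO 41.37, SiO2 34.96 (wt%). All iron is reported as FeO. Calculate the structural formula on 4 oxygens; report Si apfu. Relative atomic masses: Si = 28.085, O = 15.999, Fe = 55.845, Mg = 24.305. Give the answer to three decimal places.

1.003 Si apfu

MgO: 23.43/40.304 = 0.58133 mol → 0.58133 mol Mg, 0.58133 mol O.
FeO: 41.37/71.844 = 0.57583 mol → 0.57583 mol Fe, 0.57583 mol O.
SiO2: 34.96/60.083 = 0.58186 mol → 0.58186 mol Si, 1.16372 mol O.
Total oxygen = 2.32088 mol. Normalization factor = 4/2.32088 = 1.72348.
Si per 4 O = 0.58186 × 1.72348 = 1.003.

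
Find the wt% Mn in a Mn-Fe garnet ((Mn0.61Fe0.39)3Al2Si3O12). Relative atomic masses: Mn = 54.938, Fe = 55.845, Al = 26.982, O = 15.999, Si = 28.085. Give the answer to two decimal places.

Molar mass of (Mn0.61Fe0.39)3Al2Si3O12: 1.83*54.938 + 1.17*55.845 + 2*26.982 + 3*28.085 + 12*15.999 = 496.082 g/mol.
Mass of Mn per formula unit: 1.83 × 54.938 = 100.537 g.
Weight fraction Mn = 100.537 / 496.082 = 0.2027.

20.27 wt%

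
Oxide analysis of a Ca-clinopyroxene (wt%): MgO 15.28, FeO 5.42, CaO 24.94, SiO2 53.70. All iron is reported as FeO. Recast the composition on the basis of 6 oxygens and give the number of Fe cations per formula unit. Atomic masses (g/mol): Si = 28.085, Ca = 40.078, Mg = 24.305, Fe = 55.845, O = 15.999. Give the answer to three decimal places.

0.168 Fe apfu

15.28 wt% MgO ÷ 40.304 g/mol = 0.37912 mol, giving 0.37912 Mg and 0.37912 O.
5.42 wt% FeO ÷ 71.844 g/mol = 0.07544 mol, giving 0.07544 Fe and 0.07544 O.
24.94 wt% CaO ÷ 56.077 g/mol = 0.44475 mol, giving 0.44475 Ca and 0.44475 O.
53.70 wt% SiO2 ÷ 60.083 g/mol = 0.89376 mol, giving 0.89376 Si and 1.78752 O.
Oxygen sums to 2.68683; scaling by 6/2.68683 = 2.23311 puts the formula on 6 O.
Fe: 0.07544 × 2.23311 = 0.168 atoms per formula unit.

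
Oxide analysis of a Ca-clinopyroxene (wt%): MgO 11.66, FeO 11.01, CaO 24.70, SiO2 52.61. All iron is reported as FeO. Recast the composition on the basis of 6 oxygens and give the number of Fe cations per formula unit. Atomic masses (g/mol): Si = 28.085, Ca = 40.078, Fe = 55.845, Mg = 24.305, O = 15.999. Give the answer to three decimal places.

0.349 Fe apfu

MgO: 11.66/40.304 = 0.28930 mol → 0.28930 mol Mg, 0.28930 mol O.
FeO: 11.01/71.844 = 0.15325 mol → 0.15325 mol Fe, 0.15325 mol O.
CaO: 24.70/56.077 = 0.44047 mol → 0.44047 mol Ca, 0.44047 mol O.
SiO2: 52.61/60.083 = 0.87562 mol → 0.87562 mol Si, 1.75124 mol O.
Total oxygen = 2.63426 mol. Normalization factor = 6/2.63426 = 2.27768.
Fe per 6 O = 0.15325 × 2.27768 = 0.349.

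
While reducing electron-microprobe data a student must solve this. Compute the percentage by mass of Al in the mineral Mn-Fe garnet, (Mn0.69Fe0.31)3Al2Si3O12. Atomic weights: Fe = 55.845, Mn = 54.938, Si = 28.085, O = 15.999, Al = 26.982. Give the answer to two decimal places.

Molar mass of (Mn0.69Fe0.31)3Al2Si3O12: 2.07·54.938 + 0.93·55.845 + 2·26.982 + 3·28.085 + 12·15.999 = 495.865 g/mol.
Mass of Al per formula unit: 2 × 26.982 = 53.964 g.
Weight fraction Al = 53.964 / 495.865 = 0.1088.

10.88 wt%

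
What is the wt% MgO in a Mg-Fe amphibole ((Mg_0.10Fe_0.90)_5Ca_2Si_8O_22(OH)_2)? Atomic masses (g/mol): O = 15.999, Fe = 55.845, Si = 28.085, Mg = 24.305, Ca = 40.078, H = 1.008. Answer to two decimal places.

2.11 wt%

Formula mass = 954.283 g/mol.
0.50 Mg → 0.5000 mol MgO per formula unit; M(MgO) = 40.304, so MgO mass = 20.152 g.
20.152/954.283 × 100 = 2.11 wt%.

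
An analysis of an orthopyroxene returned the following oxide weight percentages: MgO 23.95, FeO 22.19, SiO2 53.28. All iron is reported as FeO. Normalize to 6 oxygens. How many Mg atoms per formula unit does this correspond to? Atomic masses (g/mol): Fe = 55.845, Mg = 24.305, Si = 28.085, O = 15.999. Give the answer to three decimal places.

1.332 Mg apfu

MgO: 23.95/40.304 = 0.59423 mol → 0.59423 mol Mg, 0.59423 mol O.
FeO: 22.19/71.844 = 0.30886 mol → 0.30886 mol Fe, 0.30886 mol O.
SiO2: 53.28/60.083 = 0.88677 mol → 0.88677 mol Si, 1.77354 mol O.
Total oxygen = 2.67663 mol. Normalization factor = 6/2.67663 = 2.24162.
Mg per 6 O = 0.59423 × 2.24162 = 1.332.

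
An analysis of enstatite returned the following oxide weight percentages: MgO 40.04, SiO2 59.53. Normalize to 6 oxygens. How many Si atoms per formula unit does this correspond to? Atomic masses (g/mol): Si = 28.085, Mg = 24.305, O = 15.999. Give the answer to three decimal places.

MgO: 40.04/40.304 = 0.99345 mol → 0.99345 mol Mg, 0.99345 mol O.
SiO2: 59.53/60.083 = 0.99080 mol → 0.99080 mol Si, 1.98160 mol O.
Total oxygen = 2.97505 mol. Normalization factor = 6/2.97505 = 2.01677.
Si per 6 O = 0.99080 × 2.01677 = 1.998.

1.998 Si apfu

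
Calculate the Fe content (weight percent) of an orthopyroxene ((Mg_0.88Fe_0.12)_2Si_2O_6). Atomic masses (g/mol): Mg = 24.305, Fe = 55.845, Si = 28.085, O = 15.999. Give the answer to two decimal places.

6.43 weight percent

Molar mass of (Mg_0.88Fe_0.12)_2Si_2O_6: 1.76×24.305 + 0.24×55.845 + 2×28.085 + 6×15.999 = 208.344 g/mol.
Mass of Fe per formula unit: 0.24 × 55.845 = 13.403 g.
Weight fraction Fe = 13.403 / 208.344 = 0.0643.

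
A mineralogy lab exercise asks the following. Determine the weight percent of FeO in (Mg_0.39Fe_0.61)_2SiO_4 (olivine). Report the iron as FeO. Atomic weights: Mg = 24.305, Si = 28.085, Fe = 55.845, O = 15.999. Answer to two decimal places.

48.92 wt%

M((Mg_0.39Fe_0.61)_2SiO_4) = 179.170 g/mol; M(FeO) = 71.844 g/mol.
Moles FeO per formula unit = 1.22 Fe ÷ 1 = 1.2200.
FeO fraction = (1.2200 × 71.844) / 179.170 = 87.650/179.170 = 0.4892.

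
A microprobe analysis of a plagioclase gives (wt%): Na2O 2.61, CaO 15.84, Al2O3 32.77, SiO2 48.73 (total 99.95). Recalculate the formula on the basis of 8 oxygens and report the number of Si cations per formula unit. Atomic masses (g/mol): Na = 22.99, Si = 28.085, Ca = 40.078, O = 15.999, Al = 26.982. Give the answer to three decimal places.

2.229 Si apfu

2.61 wt% Na2O ÷ 61.979 g/mol = 0.04211 mol, giving 0.08422 Na and 0.04211 O.
15.84 wt% CaO ÷ 56.077 g/mol = 0.28247 mol, giving 0.28247 Ca and 0.28247 O.
32.77 wt% Al2O3 ÷ 101.961 g/mol = 0.32140 mol, giving 0.64280 Al and 0.96420 O.
48.73 wt% SiO2 ÷ 60.083 g/mol = 0.81104 mol, giving 0.81104 Si and 1.62208 O.
Oxygen sums to 2.91086; scaling by 8/2.91086 = 2.74833 puts the formula on 8 O.
Si: 0.81104 × 2.74833 = 2.229 atoms per formula unit.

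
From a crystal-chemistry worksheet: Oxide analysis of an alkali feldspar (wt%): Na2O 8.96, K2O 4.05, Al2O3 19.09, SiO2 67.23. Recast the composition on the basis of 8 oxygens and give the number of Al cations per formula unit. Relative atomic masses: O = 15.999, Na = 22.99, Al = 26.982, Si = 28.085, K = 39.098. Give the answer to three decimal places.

Na2O (M=61.979): mol = 0.14457; Na = 0.28914, O = 0.14457.
K2O (M=94.195): mol = 0.04300; K = 0.08600, O = 0.04300.
Al2O3 (M=101.961): mol = 0.18723; Al = 0.37446, O = 0.56169.
SiO2 (M=60.083): mol = 1.11895; Si = 1.11895, O = 2.23790.
ΣO = 2.98716; factor = 8/ΣO = 2.67813.
Al apfu = 0.37446 × 2.67813 = 1.003.

1.003 Al apfu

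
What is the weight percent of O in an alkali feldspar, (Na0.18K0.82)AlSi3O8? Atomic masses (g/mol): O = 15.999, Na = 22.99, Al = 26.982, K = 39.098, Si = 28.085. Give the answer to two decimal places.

Molar mass of (Na0.18K0.82)AlSi3O8: 0.18×22.99 + 0.82×39.098 + 1×26.982 + 3×28.085 + 8×15.999 = 275.428 g/mol.
Mass of O per formula unit: 8 × 15.999 = 127.992 g.
Weight fraction O = 127.992 / 275.428 = 0.4647.

46.47 mass %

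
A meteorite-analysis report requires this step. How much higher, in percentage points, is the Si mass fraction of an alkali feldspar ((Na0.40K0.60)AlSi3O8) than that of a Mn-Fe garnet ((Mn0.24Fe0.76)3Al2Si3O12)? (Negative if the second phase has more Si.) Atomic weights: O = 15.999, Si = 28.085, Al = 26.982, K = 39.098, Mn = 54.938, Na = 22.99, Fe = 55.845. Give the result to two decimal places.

M((Na0.40K0.60)AlSi3O8) = 271.884 g/mol, so wt% Si = 84.255/271.884 × 100 = 30.99%.
M((Mn0.24Fe0.76)3Al2Si3O12) = 497.089 g/mol, so wt% Si = 84.255/497.089 × 100 = 16.95%.
30.99 − 16.95 = 14.04 pp.

14.04 percentage points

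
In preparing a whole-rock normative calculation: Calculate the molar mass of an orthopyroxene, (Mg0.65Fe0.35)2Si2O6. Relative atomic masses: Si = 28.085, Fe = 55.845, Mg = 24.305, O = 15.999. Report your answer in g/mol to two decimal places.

Mg: 1.30 × 24.305 = 31.5965
Fe: 0.70 × 55.845 = 39.0915
Si: 2 × 28.085 = 56.1700
O: 6 × 15.999 = 95.9940
Summing the contributions gives the formula mass.

222.85 g/mol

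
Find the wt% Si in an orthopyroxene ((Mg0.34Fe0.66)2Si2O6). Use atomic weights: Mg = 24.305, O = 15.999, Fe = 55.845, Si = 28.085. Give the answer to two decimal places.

23.17 weight percent

M((Mg0.34Fe0.66)2Si2O6) = 242.407 g/mol.
Si contributes 2 × 28.085 = 56.170 g per mole.
56.170/242.407 = 0.2317 → 23.17%.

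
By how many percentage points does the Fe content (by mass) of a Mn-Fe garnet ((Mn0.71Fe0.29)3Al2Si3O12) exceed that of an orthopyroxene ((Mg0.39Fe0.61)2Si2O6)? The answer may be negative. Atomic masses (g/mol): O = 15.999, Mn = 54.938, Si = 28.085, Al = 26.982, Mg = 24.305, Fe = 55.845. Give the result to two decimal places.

-18.68 percentage points

First mineral: 48.585 g Fe in 495.810 g formula = 9.80 wt% Fe.
Second mineral: 68.131 g Fe in 239.253 g formula = 28.48 wt% Fe.
9.80% − 28.48% gives a difference of -18.68 percentage points.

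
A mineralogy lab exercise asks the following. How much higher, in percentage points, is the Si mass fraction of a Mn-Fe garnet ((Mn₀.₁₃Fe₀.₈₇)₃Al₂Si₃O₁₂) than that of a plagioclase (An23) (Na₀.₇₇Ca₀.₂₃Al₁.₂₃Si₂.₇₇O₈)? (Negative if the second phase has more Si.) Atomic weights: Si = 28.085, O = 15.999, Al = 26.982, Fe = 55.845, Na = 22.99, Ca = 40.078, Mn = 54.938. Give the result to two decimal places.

-12.32 percentage points

First mineral: 84.255 g Si in 497.388 g formula = 16.94 wt% Si.
Second mineral: 77.795 g Si in 265.896 g formula = 29.26 wt% Si.
16.94% − 29.26% gives a difference of -12.32 percentage points.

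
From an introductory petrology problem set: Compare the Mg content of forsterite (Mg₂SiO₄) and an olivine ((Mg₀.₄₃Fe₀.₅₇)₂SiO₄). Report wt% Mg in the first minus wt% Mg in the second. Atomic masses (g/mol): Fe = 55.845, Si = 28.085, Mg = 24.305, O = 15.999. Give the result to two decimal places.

22.72 percentage points

M(Mg₂SiO₄) = 140.691 g/mol, so wt% Mg = 48.610/140.691 × 100 = 34.55%.
M((Mg₀.₄₃Fe₀.₅₇)₂SiO₄) = 176.647 g/mol, so wt% Mg = 20.902/176.647 × 100 = 11.83%.
34.55 − 11.83 = 22.72 pp.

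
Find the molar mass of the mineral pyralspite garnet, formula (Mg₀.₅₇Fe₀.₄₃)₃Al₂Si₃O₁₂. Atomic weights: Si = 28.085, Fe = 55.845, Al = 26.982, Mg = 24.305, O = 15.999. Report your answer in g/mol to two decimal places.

The formula mass is the sum 1.71×24.305 + 1.29×55.845 + 2×26.982 + 3×28.085 + 12×15.999.

443.81 g/mol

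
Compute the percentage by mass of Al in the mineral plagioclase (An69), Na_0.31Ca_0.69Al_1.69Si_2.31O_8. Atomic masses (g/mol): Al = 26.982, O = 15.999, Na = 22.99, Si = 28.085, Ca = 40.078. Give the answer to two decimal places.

Molar mass of Na_0.31Ca_0.69Al_1.69Si_2.31O_8: 0.31*22.99 + 0.69*40.078 + 1.69*26.982 + 2.31*28.085 + 8*15.999 = 273.249 g/mol.
Mass of Al per formula unit: 1.69 × 26.982 = 45.600 g.
Weight fraction Al = 45.600 / 273.249 = 0.1669.

16.69 weight percent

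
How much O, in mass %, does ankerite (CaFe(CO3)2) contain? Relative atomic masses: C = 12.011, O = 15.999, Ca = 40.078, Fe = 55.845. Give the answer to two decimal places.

Formula mass = 1*40.078 + 1*55.845 + 2*12.011 + 6*15.999 = 215.939 g/mol, of which 95.994 g is O.
So O makes up 95.994/215.939 = 0.4445 of the mass, i.e. 44.45%.

44.45 mass %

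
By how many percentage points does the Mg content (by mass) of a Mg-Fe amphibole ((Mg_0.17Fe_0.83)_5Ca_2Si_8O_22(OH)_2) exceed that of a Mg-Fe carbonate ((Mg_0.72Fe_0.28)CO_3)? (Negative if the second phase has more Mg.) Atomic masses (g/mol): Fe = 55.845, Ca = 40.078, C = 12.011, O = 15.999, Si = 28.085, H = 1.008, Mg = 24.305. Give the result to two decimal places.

Mg in (Mg_0.17Fe_0.83)_5Ca_2Si_8O_22(OH)_2: molar mass 943.244 g/mol; 0.85×24.305 = 20.659 g → 2.19 wt%.
Mg in (Mg_0.72Fe_0.28)CO_3: molar mass 93.144 g/mol; 0.72×24.305 = 17.500 g → 18.79 wt%.
Difference = 2.19 − 18.79 = -16.60 percentage points.

-16.60 percentage points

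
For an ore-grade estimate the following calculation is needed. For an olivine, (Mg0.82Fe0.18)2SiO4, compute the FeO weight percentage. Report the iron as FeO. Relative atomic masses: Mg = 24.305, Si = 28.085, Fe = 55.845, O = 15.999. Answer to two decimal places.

17.01 wt%

Molar mass of (Mg0.82Fe0.18)2SiO4 = 1.64×24.305 + 0.36×55.845 + 1×28.085 + 4×15.999 = 152.045 g/mol.
Each formula unit contains 0.36 Fe, equivalent to 0.36/1 = 0.3600 mol FeO.
M(FeO) = 1×55.845 + 1×15.999 = 71.844 g/mol.
Mass of FeO per formula unit = 0.3600 × 71.844 = 25.864 g.
FeO wt% = 25.864 / 152.045 × 100 = 17.01%.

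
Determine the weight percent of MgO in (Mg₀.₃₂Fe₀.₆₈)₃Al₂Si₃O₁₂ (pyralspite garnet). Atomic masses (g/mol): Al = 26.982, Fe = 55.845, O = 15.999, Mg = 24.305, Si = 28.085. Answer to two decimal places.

8.28 wt%

Molar mass of (Mg₀.₃₂Fe₀.₆₈)₃Al₂Si₃O₁₂ = 0.96×24.305 + 2.04×55.845 + 2×26.982 + 3×28.085 + 12×15.999 = 467.464 g/mol.
Each formula unit contains 0.96 Mg, equivalent to 0.96/1 = 0.9600 mol MgO.
M(MgO) = 1×24.305 + 1×15.999 = 40.304 g/mol.
Mass of MgO per formula unit = 0.9600 × 40.304 = 38.692 g.
MgO wt% = 38.692 / 467.464 × 100 = 8.28%.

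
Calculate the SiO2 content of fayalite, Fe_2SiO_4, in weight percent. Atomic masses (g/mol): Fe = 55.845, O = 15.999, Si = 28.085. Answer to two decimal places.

M(Fe_2SiO_4) = 203.771 g/mol; M(SiO2) = 60.083 g/mol.
Moles SiO2 per formula unit = 1 Si ÷ 1 = 1.0000.
SiO2 fraction = (1.0000 × 60.083) / 203.771 = 60.083/203.771 = 0.2949.

29.49 wt%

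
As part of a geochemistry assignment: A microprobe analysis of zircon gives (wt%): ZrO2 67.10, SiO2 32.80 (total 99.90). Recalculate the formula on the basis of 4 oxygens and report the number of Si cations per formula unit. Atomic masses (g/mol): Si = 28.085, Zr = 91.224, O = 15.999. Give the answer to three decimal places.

1.001 Si apfu

ZrO2: 67.10/123.222 = 0.54455 mol → 0.54455 mol Zr, 1.08910 mol O.
SiO2: 32.80/60.083 = 0.54591 mol → 0.54591 mol Si, 1.09182 mol O.
Total oxygen = 2.18092 mol. Normalization factor = 4/2.18092 = 1.83409.
Si per 4 O = 0.54591 × 1.83409 = 1.001.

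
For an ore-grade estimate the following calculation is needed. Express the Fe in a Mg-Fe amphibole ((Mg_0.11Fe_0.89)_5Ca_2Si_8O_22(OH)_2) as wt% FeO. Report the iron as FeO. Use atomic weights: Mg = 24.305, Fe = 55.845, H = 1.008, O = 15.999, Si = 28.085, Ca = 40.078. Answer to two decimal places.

M((Mg_0.11Fe_0.89)_5Ca_2Si_8O_22(OH)_2) = 952.706 g/mol; M(FeO) = 71.844 g/mol.
Moles FeO per formula unit = 4.45 Fe ÷ 1 = 4.4500.
FeO fraction = (4.4500 × 71.844) / 952.706 = 319.706/952.706 = 0.3356.

33.56 wt%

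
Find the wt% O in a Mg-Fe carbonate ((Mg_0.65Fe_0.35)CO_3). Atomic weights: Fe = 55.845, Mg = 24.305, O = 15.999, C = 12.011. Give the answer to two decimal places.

50.34 wt%

Molar mass of (Mg_0.65Fe_0.35)CO_3: 0.65×24.305 + 0.35×55.845 + 1×12.011 + 3×15.999 = 95.352 g/mol.
Mass of O per formula unit: 3 × 15.999 = 47.997 g.
Weight fraction O = 47.997 / 95.352 = 0.5034.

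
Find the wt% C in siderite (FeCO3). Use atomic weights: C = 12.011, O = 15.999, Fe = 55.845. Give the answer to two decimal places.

Formula mass = 1·55.845 + 1·12.011 + 3·15.999 = 115.853 g/mol, of which 12.011 g is C.
So C makes up 12.011/115.853 = 0.1037 of the mass, i.e. 10.37%.

10.37 mass %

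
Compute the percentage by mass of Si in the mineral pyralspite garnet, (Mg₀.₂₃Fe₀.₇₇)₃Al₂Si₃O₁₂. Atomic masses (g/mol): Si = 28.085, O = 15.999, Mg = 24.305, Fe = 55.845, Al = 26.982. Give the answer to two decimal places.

Formula mass = 0.69*24.305 + 2.31*55.845 + 2*26.982 + 3*28.085 + 12*15.999 = 475.979 g/mol, of which 84.255 g is Si.
So Si makes up 84.255/475.979 = 0.1770 of the mass, i.e. 17.70%.

17.70 mass %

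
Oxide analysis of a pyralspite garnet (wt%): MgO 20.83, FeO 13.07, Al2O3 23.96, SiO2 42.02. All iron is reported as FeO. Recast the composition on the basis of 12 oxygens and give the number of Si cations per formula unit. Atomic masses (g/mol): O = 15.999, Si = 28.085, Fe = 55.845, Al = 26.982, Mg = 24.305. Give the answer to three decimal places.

2.995 Si apfu

20.83 wt% MgO ÷ 40.304 g/mol = 0.51682 mol, giving 0.51682 Mg and 0.51682 O.
13.07 wt% FeO ÷ 71.844 g/mol = 0.18192 mol, giving 0.18192 Fe and 0.18192 O.
23.96 wt% Al2O3 ÷ 101.961 g/mol = 0.23499 mol, giving 0.46998 Al and 0.70497 O.
42.02 wt% SiO2 ÷ 60.083 g/mol = 0.69937 mol, giving 0.69937 Si and 1.39874 O.
Oxygen sums to 2.80245; scaling by 12/2.80245 = 4.28197 puts the formula on 12 O.
Si: 0.69937 × 4.28197 = 2.995 atoms per formula unit.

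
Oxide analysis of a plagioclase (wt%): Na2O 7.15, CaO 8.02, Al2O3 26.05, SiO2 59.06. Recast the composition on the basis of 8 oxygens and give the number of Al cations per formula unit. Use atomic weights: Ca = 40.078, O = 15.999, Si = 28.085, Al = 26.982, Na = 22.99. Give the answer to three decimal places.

1.367 Al apfu

Na2O: 7.15/61.979 = 0.11536 mol → 0.23072 mol Na, 0.11536 mol O.
CaO: 8.02/56.077 = 0.14302 mol → 0.14302 mol Ca, 0.14302 mol O.
Al2O3: 26.05/101.961 = 0.25549 mol → 0.51098 mol Al, 0.76647 mol O.
SiO2: 59.06/60.083 = 0.98297 mol → 0.98297 mol Si, 1.96594 mol O.
Total oxygen = 2.99079 mol. Normalization factor = 8/2.99079 = 2.67488.
Al per 8 O = 0.51098 × 2.67488 = 1.367.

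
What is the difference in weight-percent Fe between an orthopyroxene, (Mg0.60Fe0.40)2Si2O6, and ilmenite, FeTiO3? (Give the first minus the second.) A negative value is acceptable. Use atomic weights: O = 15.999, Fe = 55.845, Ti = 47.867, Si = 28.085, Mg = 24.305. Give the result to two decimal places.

-17.04 percentage points

Fe in (Mg0.60Fe0.40)2Si2O6: molar mass 226.006 g/mol; 0.80×55.845 = 44.676 g → 19.77 wt%.
Fe in FeTiO3: molar mass 151.709 g/mol; 1×55.845 = 55.845 g → 36.81 wt%.
Difference = 19.77 − 36.81 = -17.04 percentage points.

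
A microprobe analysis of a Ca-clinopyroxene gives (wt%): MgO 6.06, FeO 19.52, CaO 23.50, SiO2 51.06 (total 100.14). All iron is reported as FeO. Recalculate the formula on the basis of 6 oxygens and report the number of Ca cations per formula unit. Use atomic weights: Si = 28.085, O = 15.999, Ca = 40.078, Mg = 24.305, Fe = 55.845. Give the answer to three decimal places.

0.990 Ca apfu

6.06 wt% MgO ÷ 40.304 g/mol = 0.15036 mol, giving 0.15036 Mg and 0.15036 O.
19.52 wt% FeO ÷ 71.844 g/mol = 0.27170 mol, giving 0.27170 Fe and 0.27170 O.
23.50 wt% CaO ÷ 56.077 g/mol = 0.41907 mol, giving 0.41907 Ca and 0.41907 O.
51.06 wt% SiO2 ÷ 60.083 g/mol = 0.84982 mol, giving 0.84982 Si and 1.69964 O.
Oxygen sums to 2.54077; scaling by 6/2.54077 = 2.36149 puts the formula on 6 O.
Ca: 0.41907 × 2.36149 = 0.990 atoms per formula unit.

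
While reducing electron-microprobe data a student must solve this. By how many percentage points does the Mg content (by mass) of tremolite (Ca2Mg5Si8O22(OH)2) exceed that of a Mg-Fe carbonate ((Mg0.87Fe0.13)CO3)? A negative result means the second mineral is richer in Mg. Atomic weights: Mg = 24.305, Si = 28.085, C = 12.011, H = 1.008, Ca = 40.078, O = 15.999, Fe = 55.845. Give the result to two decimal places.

-8.96 percentage points

M(Ca2Mg5Si8O22(OH)2) = 812.353 g/mol, so wt% Mg = 121.525/812.353 × 100 = 14.96%.
M((Mg0.87Fe0.13)CO3) = 88.413 g/mol, so wt% Mg = 21.145/88.413 × 100 = 23.92%.
14.96 − 23.92 = -8.96 pp.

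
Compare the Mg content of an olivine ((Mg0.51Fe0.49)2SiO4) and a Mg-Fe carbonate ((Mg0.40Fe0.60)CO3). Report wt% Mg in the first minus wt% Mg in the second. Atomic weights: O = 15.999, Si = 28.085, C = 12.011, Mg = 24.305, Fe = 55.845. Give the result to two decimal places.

5.03 percentage points

Mg in (Mg0.51Fe0.49)2SiO4: molar mass 171.600 g/mol; 1.02×24.305 = 24.791 g → 14.45 wt%.
Mg in (Mg0.40Fe0.60)CO3: molar mass 103.237 g/mol; 0.40×24.305 = 9.722 g → 9.42 wt%.
Difference = 14.45 − 9.42 = 5.03 percentage points.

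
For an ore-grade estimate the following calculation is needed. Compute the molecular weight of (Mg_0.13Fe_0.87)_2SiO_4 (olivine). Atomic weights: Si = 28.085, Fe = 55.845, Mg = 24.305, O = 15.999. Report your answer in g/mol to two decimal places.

Mg: 0.26 × 24.305 = 6.3193
Fe: 1.74 × 55.845 = 97.1703
Si: 1 × 28.085 = 28.0850
O: 4 × 15.999 = 63.9960
Summing the contributions gives the formula mass.

195.57 g/mol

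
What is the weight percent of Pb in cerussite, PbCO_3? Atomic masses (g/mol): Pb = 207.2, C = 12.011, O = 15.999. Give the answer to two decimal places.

77.54 wt%

Formula mass = 1·207.2 + 1·12.011 + 3·15.999 = 267.208 g/mol, of which 207.200 g is Pb.
So Pb makes up 207.200/267.208 = 0.7754 of the mass, i.e. 77.54%.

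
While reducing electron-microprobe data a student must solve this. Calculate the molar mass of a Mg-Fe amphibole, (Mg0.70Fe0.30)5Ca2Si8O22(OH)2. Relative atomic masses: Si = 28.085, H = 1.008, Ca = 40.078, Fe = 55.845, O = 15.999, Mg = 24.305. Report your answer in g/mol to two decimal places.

859.66 g/mol

Mg: 3.50 × 24.305 = 85.0675
Fe: 1.50 × 55.845 = 83.7675
Ca: 2 × 40.078 = 80.1560
Si: 8 × 28.085 = 224.6800
O: 24 × 15.999 = 383.9760
H: 2 × 1.008 = 2.0160
Summing the contributions gives the formula mass.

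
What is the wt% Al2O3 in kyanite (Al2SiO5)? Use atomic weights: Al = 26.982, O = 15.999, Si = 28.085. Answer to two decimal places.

62.92 wt%

M(Al2SiO5) = 162.044 g/mol; M(Al2O3) = 101.961 g/mol.
Moles Al2O3 per formula unit = 2 Al ÷ 2 = 1.0000.
Al2O3 fraction = (1.0000 × 101.961) / 162.044 = 101.961/162.044 = 0.6292.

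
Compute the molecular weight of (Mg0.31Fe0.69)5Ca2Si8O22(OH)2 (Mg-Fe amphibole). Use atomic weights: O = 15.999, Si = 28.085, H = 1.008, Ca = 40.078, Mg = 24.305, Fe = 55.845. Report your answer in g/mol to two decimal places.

M = 1.55(24.305) + 3.45(55.845) + 2(40.078) + 8(28.085) + 24(15.999) + 2(1.008)

921.17 g/mol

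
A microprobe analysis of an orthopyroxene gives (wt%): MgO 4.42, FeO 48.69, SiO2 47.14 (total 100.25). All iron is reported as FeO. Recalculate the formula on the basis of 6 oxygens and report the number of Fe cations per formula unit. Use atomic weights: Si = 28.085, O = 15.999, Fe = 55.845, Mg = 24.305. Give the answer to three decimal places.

1.726 Fe apfu

4.42 wt% MgO ÷ 40.304 g/mol = 0.10967 mol, giving 0.10967 Mg and 0.10967 O.
48.69 wt% FeO ÷ 71.844 g/mol = 0.67772 mol, giving 0.67772 Fe and 0.67772 O.
47.14 wt% SiO2 ÷ 60.083 g/mol = 0.78458 mol, giving 0.78458 Si and 1.56916 O.
Oxygen sums to 2.35655; scaling by 6/2.35655 = 2.54609 puts the formula on 6 O.
Fe: 0.67772 × 2.54609 = 1.726 atoms per formula unit.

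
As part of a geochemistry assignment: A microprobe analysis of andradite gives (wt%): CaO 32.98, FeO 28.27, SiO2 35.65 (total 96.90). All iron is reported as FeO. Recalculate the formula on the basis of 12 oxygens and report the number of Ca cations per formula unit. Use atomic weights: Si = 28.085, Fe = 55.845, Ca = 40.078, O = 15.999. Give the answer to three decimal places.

3.255 Ca apfu

CaO: 32.98/56.077 = 0.58812 mol → 0.58812 mol Ca, 0.58812 mol O.
FeO: 28.27/71.844 = 0.39349 mol → 0.39349 mol Fe, 0.39349 mol O.
SiO2: 35.65/60.083 = 0.59335 mol → 0.59335 mol Si, 1.18670 mol O.
Total oxygen = 2.16831 mol. Normalization factor = 12/2.16831 = 5.53426.
Ca per 12 O = 0.58812 × 5.53426 = 3.255.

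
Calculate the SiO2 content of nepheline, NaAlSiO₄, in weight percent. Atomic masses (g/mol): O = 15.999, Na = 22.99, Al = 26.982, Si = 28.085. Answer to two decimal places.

M(NaAlSiO₄) = 142.053 g/mol; M(SiO2) = 60.083 g/mol.
Moles SiO2 per formula unit = 1 Si ÷ 1 = 1.0000.
SiO2 fraction = (1.0000 × 60.083) / 142.053 = 60.083/142.053 = 0.4230.

42.30 wt%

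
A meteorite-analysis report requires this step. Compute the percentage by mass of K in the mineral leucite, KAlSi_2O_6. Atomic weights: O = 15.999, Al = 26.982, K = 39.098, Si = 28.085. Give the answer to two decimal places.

Molar mass of KAlSi_2O_6: 1×39.098 + 1×26.982 + 2×28.085 + 6×15.999 = 218.244 g/mol.
Mass of K per formula unit: 1 × 39.098 = 39.098 g.
Weight fraction K = 39.098 / 218.244 = 0.1791.

17.91 weight percent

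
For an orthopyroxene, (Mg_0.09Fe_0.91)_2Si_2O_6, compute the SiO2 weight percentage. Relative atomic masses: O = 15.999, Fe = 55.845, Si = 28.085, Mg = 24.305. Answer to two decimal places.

46.54 wt%

Formula mass = 258.177 g/mol.
2 Si → 2.0000 mol SiO2 per formula unit; M(SiO2) = 60.083, so SiO2 mass = 120.166 g.
120.166/258.177 × 100 = 46.54 wt%.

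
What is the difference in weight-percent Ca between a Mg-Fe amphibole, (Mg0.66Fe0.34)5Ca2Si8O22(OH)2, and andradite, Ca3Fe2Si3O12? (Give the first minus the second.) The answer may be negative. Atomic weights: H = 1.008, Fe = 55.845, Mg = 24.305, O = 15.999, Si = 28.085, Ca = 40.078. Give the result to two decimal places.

First mineral: 80.156 g Ca in 865.971 g formula = 9.26 wt% Ca.
Second mineral: 120.234 g Ca in 508.167 g formula = 23.66 wt% Ca.
9.26% − 23.66% gives a difference of -14.40 percentage points.

-14.40 percentage points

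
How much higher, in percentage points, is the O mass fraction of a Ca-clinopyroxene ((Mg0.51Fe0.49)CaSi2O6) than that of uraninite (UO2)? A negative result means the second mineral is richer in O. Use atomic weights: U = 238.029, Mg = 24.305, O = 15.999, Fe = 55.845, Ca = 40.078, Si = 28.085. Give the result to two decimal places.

M((Mg0.51Fe0.49)CaSi2O6) = 232.002 g/mol, so wt% O = 95.994/232.002 × 100 = 41.38%.
M(UO2) = 270.027 g/mol, so wt% O = 31.998/270.027 × 100 = 11.85%.
41.38 − 11.85 = 29.53 pp.

29.53 percentage points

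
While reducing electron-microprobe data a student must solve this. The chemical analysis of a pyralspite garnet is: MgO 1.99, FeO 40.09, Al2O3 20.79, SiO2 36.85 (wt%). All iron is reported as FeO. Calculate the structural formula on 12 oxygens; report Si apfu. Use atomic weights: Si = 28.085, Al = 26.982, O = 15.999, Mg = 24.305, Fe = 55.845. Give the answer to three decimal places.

MgO: 1.99/40.304 = 0.04937 mol → 0.04937 mol Mg, 0.04937 mol O.
FeO: 40.09/71.844 = 0.55801 mol → 0.55801 mol Fe, 0.55801 mol O.
Al2O3: 20.79/101.961 = 0.20390 mol → 0.40780 mol Al, 0.61170 mol O.
SiO2: 36.85/60.083 = 0.61332 mol → 0.61332 mol Si, 1.22664 mol O.
Total oxygen = 2.44572 mol. Normalization factor = 12/2.44572 = 4.90653.
Si per 12 O = 0.61332 × 4.90653 = 3.009.

3.009 Si apfu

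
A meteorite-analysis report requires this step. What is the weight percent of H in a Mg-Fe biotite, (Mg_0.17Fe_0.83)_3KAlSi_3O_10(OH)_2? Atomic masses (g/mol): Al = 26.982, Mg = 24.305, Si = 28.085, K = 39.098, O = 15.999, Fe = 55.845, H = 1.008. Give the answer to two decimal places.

0.41 weight percent

Formula mass = 0.51×24.305 + 2.49×55.845 + 1×39.098 + 1×26.982 + 3×28.085 + 12×15.999 + 2×1.008 = 495.789 g/mol, of which 2.016 g is H.
So H makes up 2.016/495.789 = 0.0041 of the mass, i.e. 0.41%.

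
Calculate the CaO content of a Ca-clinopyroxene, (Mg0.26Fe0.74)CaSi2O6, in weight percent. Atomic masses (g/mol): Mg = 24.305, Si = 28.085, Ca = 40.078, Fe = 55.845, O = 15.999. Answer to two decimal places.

Formula mass = 239.887 g/mol.
1 Ca → 1.0000 mol CaO per formula unit; M(CaO) = 56.077, so CaO mass = 56.077 g.
56.077/239.887 × 100 = 23.38 wt%.

23.38 wt%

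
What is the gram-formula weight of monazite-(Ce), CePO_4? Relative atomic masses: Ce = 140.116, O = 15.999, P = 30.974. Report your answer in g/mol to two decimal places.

The formula mass is the sum 1*140.116 + 1*30.974 + 4*15.999.

235.09 g/mol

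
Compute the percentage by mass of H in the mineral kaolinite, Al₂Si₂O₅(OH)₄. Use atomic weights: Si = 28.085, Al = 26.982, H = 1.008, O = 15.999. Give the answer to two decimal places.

Formula mass = 2×26.982 + 2×28.085 + 9×15.999 + 4×1.008 = 258.157 g/mol, of which 4.032 g is H.
So H makes up 4.032/258.157 = 0.0156 of the mass, i.e. 1.56%.

1.56 weight percent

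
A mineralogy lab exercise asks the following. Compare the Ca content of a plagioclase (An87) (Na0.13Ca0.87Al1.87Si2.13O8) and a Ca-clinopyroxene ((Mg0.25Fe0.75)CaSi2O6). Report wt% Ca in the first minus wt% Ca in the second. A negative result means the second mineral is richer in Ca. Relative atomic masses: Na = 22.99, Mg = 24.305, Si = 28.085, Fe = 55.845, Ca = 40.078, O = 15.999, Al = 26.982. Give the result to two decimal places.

-4.06 percentage points

M(Na0.13Ca0.87Al1.87Si2.13O8) = 276.126 g/mol, so wt% Ca = 34.868/276.126 × 100 = 12.63%.
M((Mg0.25Fe0.75)CaSi2O6) = 240.202 g/mol, so wt% Ca = 40.078/240.202 × 100 = 16.69%.
12.63 − 16.69 = -4.06 pp.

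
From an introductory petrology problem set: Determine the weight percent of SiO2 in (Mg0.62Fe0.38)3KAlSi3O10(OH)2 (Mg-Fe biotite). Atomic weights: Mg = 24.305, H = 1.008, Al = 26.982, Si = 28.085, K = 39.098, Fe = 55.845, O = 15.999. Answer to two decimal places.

39.77 wt%

Formula mass = 453.210 g/mol.
3 Si → 3.0000 mol SiO2 per formula unit; M(SiO2) = 60.083, so SiO2 mass = 180.249 g.
180.249/453.210 × 100 = 39.77 wt%.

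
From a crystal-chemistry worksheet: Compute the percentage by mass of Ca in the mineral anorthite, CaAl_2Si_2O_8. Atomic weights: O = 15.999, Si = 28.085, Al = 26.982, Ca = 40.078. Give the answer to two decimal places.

M(CaAl_2Si_2O_8) = 278.204 g/mol.
Ca contributes 1 × 40.078 = 40.078 g per mole.
40.078/278.204 = 0.1441 → 14.41%.

14.41 wt%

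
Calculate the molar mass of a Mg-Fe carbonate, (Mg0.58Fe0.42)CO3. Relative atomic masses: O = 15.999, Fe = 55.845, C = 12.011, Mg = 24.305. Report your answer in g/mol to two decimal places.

The formula mass is the sum 0.58·24.305 + 0.42·55.845 + 1·12.011 + 3·15.999.

97.56 g/mol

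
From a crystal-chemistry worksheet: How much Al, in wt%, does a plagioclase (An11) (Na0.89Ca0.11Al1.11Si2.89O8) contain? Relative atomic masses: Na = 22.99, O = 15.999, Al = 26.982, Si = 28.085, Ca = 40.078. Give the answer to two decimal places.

Formula mass = 0.89·22.99 + 0.11·40.078 + 1.11·26.982 + 2.89·28.085 + 8·15.999 = 263.977 g/mol, of which 29.950 g is Al.
So Al makes up 29.950/263.977 = 0.1135 of the mass, i.e. 11.35%.

11.35 wt%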